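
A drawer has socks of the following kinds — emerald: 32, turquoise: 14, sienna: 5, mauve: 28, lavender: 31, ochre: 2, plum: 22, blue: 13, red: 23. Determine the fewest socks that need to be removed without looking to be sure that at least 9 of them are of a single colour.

An adversary could hand out at most 8 socks per colour (sienna, ochre run out sooner): 8 + 8 + 5 + 8 + 8 + 2 + 8 + 8 + 8 = 63 socks and still no colour has 9.
Pigeonhole: one more sock lands in a colour already at 8, so 64 draws are enough and 63 are not.

64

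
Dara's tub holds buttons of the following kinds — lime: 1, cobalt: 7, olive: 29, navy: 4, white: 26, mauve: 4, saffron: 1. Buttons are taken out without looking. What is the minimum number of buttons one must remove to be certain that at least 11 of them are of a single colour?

Put each drawn button into a box by colour. The largest draw with every box below 11 takes min(count, 10) from each colour; colours with fewer than 10 contribute all they have.
Σ min(cᵢ, 10) = 1 + 7 + 10 + 4 + 10 + 4 + 1 = 37.
Draw number 37 + 1 = 38 must push one box to 11.

38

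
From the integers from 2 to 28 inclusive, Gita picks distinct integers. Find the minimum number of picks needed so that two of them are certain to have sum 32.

Group the elements by complementary pair {x, 32−x}: {4,28}, {5,27}, {6,26}, …, giving 12 two-element pairs, the single value 16 (it cannot pair with itself since the integers are distinct), and 2 integers whose partner 32−x falls outside [2,28].
Treating each of those 15 groups as a pigeonhole, one can pick one integer per group — 15 integers — with no two summing to 32.
The 16th integer lands in an occupied pair, forcing a sum of 32.

16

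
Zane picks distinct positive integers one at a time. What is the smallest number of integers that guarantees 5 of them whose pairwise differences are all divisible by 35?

Integers whose pairwise differences are multiples of 35 are exactly those sharing a remainder mod 35. The 35 residue classes mod 35 are the pigeonholes.
With 140 integers one could put 4 in each residue class and have no class reach 5.
The 141st integer pushes some class to 5, so 35·4 + 1 = 141.

141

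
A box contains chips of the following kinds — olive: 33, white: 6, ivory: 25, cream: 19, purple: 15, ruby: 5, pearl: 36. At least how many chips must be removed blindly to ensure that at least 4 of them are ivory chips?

118

In the worst case for collecting ivory chips, every non-ivory chip comes out first.
There are 33 + 6 + 19 + 15 + 5 + 36 = 114 non-ivory chips altogether.
After those, each further chip must be ivory, so 114 + 4 = 118 draws guarantee 4 ivory chips.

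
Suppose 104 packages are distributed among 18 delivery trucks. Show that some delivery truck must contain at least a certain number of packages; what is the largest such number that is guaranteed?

6

By the pigeonhole principle, the 18 delivery trucks are the holes and the 104 packages are the pigeons.
If every delivery truck held at most 5 packages, the total would be at most 18 × 5 = 90, which is less than 104.
So some delivery truck holds at least ⌈104/18⌉ = 6 packages.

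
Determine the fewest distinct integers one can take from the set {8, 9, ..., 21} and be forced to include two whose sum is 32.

Group the elements by complementary pair {x, 32−x}: {11,21}, {12,20}, {13,19}, …, giving 5 two-element pairs; the single value 16 (it cannot pair with itself since the integers are distinct); and 3 integers whose partner 32−x falls outside [8,21].
Treating each of those 9 groups as a pigeonhole, one can pick one integer per group — 9 integers — with no two summing to 32.
The 10th integer lands in an occupied pair, forcing a sum of 32.

10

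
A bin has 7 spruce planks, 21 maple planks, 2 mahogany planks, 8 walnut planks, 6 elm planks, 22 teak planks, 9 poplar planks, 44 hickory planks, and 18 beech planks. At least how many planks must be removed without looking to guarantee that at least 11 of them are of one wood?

An adversary could hand out at most 10 planks per wood (5 woods run out sooner): 7 + 10 + 2 + 8 + 6 + 10 + 9 + 10 + 10 = 72 planks and still no wood has 11.
One more plank lands in a wood already at 10, so 73 draws are enough and 72 are not.

73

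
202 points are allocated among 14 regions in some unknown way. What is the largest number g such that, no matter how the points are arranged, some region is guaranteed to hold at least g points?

By pigeonhole, the 14 regions are the holes and the 202 points are the pigeons.
If every region held at most 14 points, the total would be at most 14 × 14 = 196, which is less than 202.
So some region holds at least ⌈202/14⌉ = 15 points.

15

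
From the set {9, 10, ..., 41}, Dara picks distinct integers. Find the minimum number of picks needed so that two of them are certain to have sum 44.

Two chosen integers sum to 44 exactly when both halves of some pair {x, 44−x} with 9 ≤ x ≤ 44−x ≤ 35 are chosen — 13 such pairs.
The remaining 7 elements (those with no distinct partner in range) can never complete a 44-sum, so the worst case takes all of them and one from each pair: 7 + 13 = 20.
Pigeonhole: the 21st integer has to be the second member of some pair, so 20 + 1 = 21.

21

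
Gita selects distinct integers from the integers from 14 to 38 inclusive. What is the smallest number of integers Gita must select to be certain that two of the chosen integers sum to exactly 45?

17

Group the elements by complementary pair {x, 45−x}: {14,31}, {15,30}, {16,29}, …, giving 9 two-element pairs and 7 integers whose partner 45−x falls outside [14,38].
Pigeonhole: treating each of those 16 groups as a pigeonhole, one can pick one integer per group — 16 integers — with no two summing to 45.
The 17th integer lands in an occupied pair, forcing a sum of 45.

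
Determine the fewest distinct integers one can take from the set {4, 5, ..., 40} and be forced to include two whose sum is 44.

Two chosen integers sum to 44 exactly when both halves of some pair {x, 44−x} with 4 ≤ x ≤ 44−x ≤ 40 are chosen — 18 such pairs.
The remaining 1 element (those with no distinct partner in range) can never complete a 44-sum, so the worst case takes all of them and one from each pair: 1 + 18 = 19.
Pigeonhole: the 20th integer has to be the second member of some pair, so 19 + 1 = 20.

20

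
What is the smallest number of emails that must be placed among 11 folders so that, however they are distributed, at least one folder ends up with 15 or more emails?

With 154 emails one could put exactly 14 in each of the 11 folders, and no folder would reach 15.
One more email must land in a folder that already has 14, giving it 15.
So 11 × 14 + 1 = 155 emails are required.

155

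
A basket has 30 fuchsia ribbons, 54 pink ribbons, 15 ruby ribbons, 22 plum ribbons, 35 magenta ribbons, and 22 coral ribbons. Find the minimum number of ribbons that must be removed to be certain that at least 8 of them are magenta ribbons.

151

In the worst case for collecting magenta ribbons, every non-magenta ribbon comes out first.
There are 30 + 54 + 15 + 22 + 22 = 143 non-magenta ribbons altogether.
After those, each further ribbon must be magenta, so 143 + 8 = 151 draws guarantee 8 magenta ribbons.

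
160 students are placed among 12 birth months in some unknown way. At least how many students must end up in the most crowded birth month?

Pigeonhole: the 12 birth months are the holes and the 160 students are the pigeons.
If every birth month held at most 13 students, the total would be at most 12 × 13 = 156, which is less than 160.
So some birth month holds at least ⌈160/12⌉ = 14 students.

14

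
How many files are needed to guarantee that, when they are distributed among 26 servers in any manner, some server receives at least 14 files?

339

With 338 files one could put exactly 13 in each of the 26 servers, and no server would reach 14.
Pigeonhole: one more file must land in a server that already has 13, giving it 14.
So 26 × 13 + 1 = 339 files are required.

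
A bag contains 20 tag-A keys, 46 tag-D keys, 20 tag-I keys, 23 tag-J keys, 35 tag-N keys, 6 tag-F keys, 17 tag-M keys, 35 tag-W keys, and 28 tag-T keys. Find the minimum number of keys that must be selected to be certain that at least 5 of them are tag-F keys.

229

In the worst case for collecting tag-F keys, every non-tag-F key comes out first.
There are 20 + 46 + 20 + 23 + 35 + 17 + 35 + 28 = 224 non-tag-F keys altogether.
After those, each further key must be tag-F, so 224 + 5 = 229 draws guarantee 5 tag-F keys.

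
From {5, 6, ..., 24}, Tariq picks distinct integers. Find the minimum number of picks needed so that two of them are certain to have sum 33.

13

Group the elements by complementary pair {x, 33−x}: {9,24}, {10,23}, {11,22}, …, giving 8 two-element pairs and 4 integers whose partner 33−x falls outside [5,24].
By pigeonhole, treating each of those 12 groups as a pigeonhole, one can pick one integer per group — 12 integers — with no two summing to 33.
The 13th integer lands in an occupied pair, forcing a sum of 33.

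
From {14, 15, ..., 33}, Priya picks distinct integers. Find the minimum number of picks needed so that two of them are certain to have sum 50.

Two chosen integers sum to 50 exactly when both halves of some pair {x, 50−x} with 17 ≤ x ≤ 50−x ≤ 33 are chosen — 8 such pairs.
The remaining 4 elements (those with no distinct partner in range) can never complete a 50-sum, so the worst case takes all of them and one from each pair: 4 + 8 = 12.
The 13th integer has to be the second member of some pair, so 12 + 1 = 13.

13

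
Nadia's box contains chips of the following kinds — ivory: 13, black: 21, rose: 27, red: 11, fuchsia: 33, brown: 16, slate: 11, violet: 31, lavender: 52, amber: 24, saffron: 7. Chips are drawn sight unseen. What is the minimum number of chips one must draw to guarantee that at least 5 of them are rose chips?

224

In the worst case for collecting rose chips, every non-rose chip comes out first.
There are 13 + 21 + 11 + 33 + 16 + 11 + 31 + 52 + 24 + 7 = 219 non-rose chips altogether.
After those, each further chip must be rose, so 219 + 5 = 224 draws guarantee 5 rose chips.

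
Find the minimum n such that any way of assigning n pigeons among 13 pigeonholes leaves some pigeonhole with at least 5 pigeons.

53

With 52 pigeons one could put exactly 4 in each of the 13 pigeonholes, and no pigeonhole would reach 5.
By pigeonhole, one more pigeon must land in a pigeonhole that already has 4, giving it 5.
So 13 × 4 + 1 = 53 pigeons are required.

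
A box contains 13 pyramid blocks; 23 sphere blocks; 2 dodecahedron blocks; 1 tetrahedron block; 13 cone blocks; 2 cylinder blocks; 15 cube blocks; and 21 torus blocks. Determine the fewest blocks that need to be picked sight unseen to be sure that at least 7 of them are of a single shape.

Put each drawn block into a box by shape. The largest draw with every box below 7 takes min(count, 6) from each shape; shapes with fewer than 6 contribute all they have.
Σ min(cᵢ, 6) = 6 + 6 + 2 + 1 + 6 + 2 + 6 + 6 = 35.
Draw number 35 + 1 = 36 must push one box to 7.

36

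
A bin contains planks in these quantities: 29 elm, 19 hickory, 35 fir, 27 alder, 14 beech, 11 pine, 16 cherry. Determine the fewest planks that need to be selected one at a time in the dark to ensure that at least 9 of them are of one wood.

An adversary could hand out at most 8 planks per wood: 8 + 8 + 8 + 8 + 8 + 8 + 8 = 56 planks and still no wood has 9.
By pigeonhole, one more plank lands in a wood already at 8, so 57 draws are enough and 56 are not.

57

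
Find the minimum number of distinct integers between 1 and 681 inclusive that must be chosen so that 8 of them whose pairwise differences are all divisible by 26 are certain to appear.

183

Integers whose pairwise differences are multiples of 26 are exactly those sharing a remainder mod 26. The 26 residue classes mod 26 are the pigeonholes.
With 182 integers one could put 7 in each residue class and have no class reach 8.
The 183rd integer pushes some class to 8, so 26·7 + 1 = 183.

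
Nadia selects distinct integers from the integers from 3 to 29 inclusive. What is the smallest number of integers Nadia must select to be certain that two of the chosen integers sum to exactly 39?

A set avoiding the sum 39 can contain at most one of each pair {x, 39−x}, plus the 7 elements whose complement lies outside the range.
The integers 3, …, 19 (17 of them) are such a set: any two sum to at least 3+4 = 7 and at most 18+19 = 37 < 39.
By the pigeonhole principle, any 18th integer completes one of the 10 pairs, so 18 choices force a sum of 39.

18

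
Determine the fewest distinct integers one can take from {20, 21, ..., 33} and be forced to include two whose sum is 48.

Group the elements by complementary pair {x, 48−x}: {20,28}, {21,27}, {22,26}, …, giving 4 two-element pairs, the single value 24 (it cannot pair with itself since the integers are distinct), and 5 integers whose partner 48−x falls outside [20,33].
By pigeonhole, treating each of those 10 groups as a pigeonhole, one can pick one integer per group — 10 integers — with no two summing to 48.
The 11th integer lands in an occupied pair, forcing a sum of 48.

11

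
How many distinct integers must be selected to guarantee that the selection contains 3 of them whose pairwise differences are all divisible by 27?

Integers whose pairwise differences are multiples of 27 are exactly those sharing a remainder mod 27. Pigeonhole: the 27 residue classes mod 27 are the pigeonholes.
With 54 integers one could put 2 in each residue class and have no class reach 3.
The 55th integer pushes some class to 3, so 27·2 + 1 = 55.

55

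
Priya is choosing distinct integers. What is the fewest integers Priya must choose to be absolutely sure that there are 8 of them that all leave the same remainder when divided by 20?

The 20 residue classes mod 20 are the pigeonholes.
With 140 integers one could put 7 in each residue class and have no class reach 8.
The 141st integer pushes some class to 8, so 20·7 + 1 = 141.

141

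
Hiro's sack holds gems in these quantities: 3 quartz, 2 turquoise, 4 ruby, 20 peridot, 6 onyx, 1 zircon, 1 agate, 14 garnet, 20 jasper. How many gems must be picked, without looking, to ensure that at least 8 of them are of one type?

39

Put each drawn gem into a box by type. The largest draw with every box below 8 takes min(count, 7) from each type; types with fewer than 7 contribute all they have.
Σ min(cᵢ, 7) = 3 + 2 + 4 + 7 + 6 + 1 + 1 + 7 + 7 = 38.
Draw number 38 + 1 = 39 must push one box to 8.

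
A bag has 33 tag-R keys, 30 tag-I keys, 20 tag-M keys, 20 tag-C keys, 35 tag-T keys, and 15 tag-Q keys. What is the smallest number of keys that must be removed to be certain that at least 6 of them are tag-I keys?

129

In the worst case for collecting tag-I keys, every non-tag-I key comes out first.
There are 33 + 20 + 20 + 35 + 15 = 123 non-tag-I keys altogether.
After those, each further key must be tag-I, so 123 + 6 = 129 draws guarantee 6 tag-I keys.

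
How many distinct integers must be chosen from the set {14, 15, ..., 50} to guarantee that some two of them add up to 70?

Group the elements by complementary pair {x, 70−x}: {20,50}, {21,49}, {22,48}, …, giving 15 two-element pairs, the single value 35 (it cannot pair with itself since the integers are distinct), and 6 integers whose partner 70−x falls outside [14,50].
Treating each of those 22 groups as a pigeonhole, one can pick one integer per group — 22 integers — with no two summing to 70.
The 23rd integer lands in an occupied pair, forcing a sum of 70.

23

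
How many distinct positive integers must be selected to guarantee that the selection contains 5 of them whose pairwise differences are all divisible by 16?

Integers whose pairwise differences are multiples of 16 are exactly those sharing a remainder mod 16. The 16 residue classes mod 16 are the pigeonholes.
With 64 integers one could put 4 in each residue class and have no class reach 5.
The 65th integer pushes some class to 5, so 16·4 + 1 = 65.

65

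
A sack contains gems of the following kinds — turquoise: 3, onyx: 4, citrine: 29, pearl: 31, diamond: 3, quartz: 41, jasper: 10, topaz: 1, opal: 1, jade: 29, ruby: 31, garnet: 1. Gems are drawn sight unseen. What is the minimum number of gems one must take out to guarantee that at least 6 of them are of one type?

By the pigeonhole principle, put each drawn gem into a box by type. The largest draw with every box below 6 takes min(count, 5) from each type; types with fewer than 5 contribute all they have.
Σ min(cᵢ, 5) = 3 + 4 + 5 + 5 + 3 + 5 + 5 + 1 + 1 + 5 + 5 + 1 = 43.
Draw number 43 + 1 = 44 must push one box to 6.

44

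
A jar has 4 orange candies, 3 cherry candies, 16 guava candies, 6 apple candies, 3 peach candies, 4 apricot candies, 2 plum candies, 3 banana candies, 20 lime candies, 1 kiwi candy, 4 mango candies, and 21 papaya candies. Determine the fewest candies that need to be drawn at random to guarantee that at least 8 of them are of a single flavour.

By pigeonhole, put each drawn candy into a box by flavour. The largest draw with every box below 8 takes min(count, 7) from each flavour; flavours with fewer than 7 contribute all they have.
Σ min(cᵢ, 7) = 4 + 3 + 7 + 6 + 3 + 4 + 2 + 3 + 7 + 1 + 4 + 7 = 51.
Draw number 51 + 1 = 52 must push one box to 8.

52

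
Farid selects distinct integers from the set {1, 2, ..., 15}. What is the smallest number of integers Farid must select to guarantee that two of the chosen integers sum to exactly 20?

A set avoiding the sum 20 can contain at most one of each pair {x, 20−x}, plus the 5 elements whose complement lies outside the range or equal to its own complement.
The integers 1, …, 10 (10 of them) are such a set: any two sum to at least 1+2 = 3 and at most 9+10 = 19 < 20.
Pigeonhole: any 11th integer completes one of the 5 pairs, so 11 choices force a sum of 20.

11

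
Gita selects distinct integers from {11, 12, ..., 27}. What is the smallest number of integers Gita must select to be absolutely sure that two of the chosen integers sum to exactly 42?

12

Two chosen integers sum to 42 exactly when both halves of some pair {x, 42−x} with 15 ≤ x ≤ 42−x ≤ 27 are chosen — 6 such pairs.
The remaining 5 elements (those with no distinct partner in range) can never complete a 42-sum, so the worst case takes all of them and one from each pair: 5 + 6 = 11.
Pigeonhole: the 12th integer has to be the second member of some pair, so 11 + 1 = 12.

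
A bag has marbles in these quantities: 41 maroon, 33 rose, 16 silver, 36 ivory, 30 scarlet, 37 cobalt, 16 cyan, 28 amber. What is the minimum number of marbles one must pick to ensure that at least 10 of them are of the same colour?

73

Put each drawn marble into a box by colour. The largest draw with every box below 10 takes min(count, 9) from each colour.
Σ min(cᵢ, 9) = 9 + 9 + 9 + 9 + 9 + 9 + 9 + 9 = 72.
Draw number 72 + 1 = 73 must push one box to 10.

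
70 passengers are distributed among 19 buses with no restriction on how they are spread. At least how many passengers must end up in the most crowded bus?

By pigeonhole, the 19 buses are the holes and the 70 passengers are the pigeons.
If every bus held at most 3 passengers, the total would be at most 19 × 3 = 57, which is less than 70.
So some bus holds at least ⌈70/19⌉ = 4 passengers.

4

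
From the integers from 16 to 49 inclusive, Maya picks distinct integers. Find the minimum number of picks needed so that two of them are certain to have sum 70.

A set avoiding the sum 70 can contain at most one of each pair {x, 70−x}, plus the 6 elements whose complement lies outside the range or equal to its own complement.
The integers 16, …, 35 (20 of them) are such a set: any two sum to at least 16+17 = 33 and at most 34+35 = 69 < 70.
Pigeonhole: any 21st integer completes one of the 14 pairs, so 21 choices force a sum of 70.

21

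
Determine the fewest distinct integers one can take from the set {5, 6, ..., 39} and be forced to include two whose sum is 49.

Group the elements by complementary pair {x, 49−x}: {10,39}, {11,38}, {12,37}, …, giving 15 two-element pairs and 5 integers whose partner 49−x falls outside [5,39].
By the pigeonhole principle, treating each of those 20 groups as a pigeonhole, one can pick one integer per group — 20 integers — with no two summing to 49.
The 21st integer lands in an occupied pair, forcing a sum of 49.

21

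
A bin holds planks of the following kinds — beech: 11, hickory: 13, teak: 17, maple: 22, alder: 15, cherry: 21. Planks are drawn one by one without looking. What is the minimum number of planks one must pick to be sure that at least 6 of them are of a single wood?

Pigeonhole: put each drawn plank into a box by wood. The largest draw with every box below 6 takes min(count, 5) from each wood.
Σ min(cᵢ, 5) = 5 + 5 + 5 + 5 + 5 + 5 = 30.
Draw number 30 + 1 = 31 must push one box to 6.

31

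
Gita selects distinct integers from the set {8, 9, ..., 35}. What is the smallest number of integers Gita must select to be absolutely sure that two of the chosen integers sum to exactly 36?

19

Group the elements by complementary pair {x, 36−x}: {8,28}, {9,27}, {10,26}, …, giving 10 two-element pairs, the single value 18 (it cannot pair with itself since the integers are distinct), and 7 integers whose partner 36−x falls outside [8,35].
By pigeonhole, treating each of those 18 groups as a pigeonhole, one can pick one integer per group — 18 integers — with no two summing to 36.
The 19th integer lands in an occupied pair, forcing a sum of 36.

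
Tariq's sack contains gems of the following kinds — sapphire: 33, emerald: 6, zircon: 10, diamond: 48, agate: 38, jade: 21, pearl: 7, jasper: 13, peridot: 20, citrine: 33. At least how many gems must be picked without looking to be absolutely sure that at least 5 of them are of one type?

By the pigeonhole principle, the 10 types are the holes; the gems drawn are the pigeons.
To avoid 5 of any one type, the worst case takes at most 4 of each type.
That gives 4 + 4 + 4 + 4 + 4 + 4 + 4 + 4 + 4 + 4 = 40 gems with no type reaching 5.
The next gem forces some type to 5, so 40 + 1 = 41.

41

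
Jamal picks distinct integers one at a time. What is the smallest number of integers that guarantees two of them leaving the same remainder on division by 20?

21

By the pigeonhole principle, the 20 residue classes mod 20 are the pigeonholes.
With 20 integers one could put 1 in each residue class and have no class reach 2.
The 21st integer pushes some class to 2, so 20·1 + 1 = 21.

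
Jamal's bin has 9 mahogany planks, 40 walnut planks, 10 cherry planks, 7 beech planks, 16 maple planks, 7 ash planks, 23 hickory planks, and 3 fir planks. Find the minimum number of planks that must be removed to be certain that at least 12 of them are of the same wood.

70

Pigeonhole: put each drawn plank into a box by wood. The largest draw with every box below 12 takes min(count, 11) from each wood; woods with fewer than 11 contribute all they have.
Σ min(cᵢ, 11) = 9 + 11 + 10 + 7 + 11 + 7 + 11 + 3 = 69.
Draw number 69 + 1 = 70 must push one box to 12.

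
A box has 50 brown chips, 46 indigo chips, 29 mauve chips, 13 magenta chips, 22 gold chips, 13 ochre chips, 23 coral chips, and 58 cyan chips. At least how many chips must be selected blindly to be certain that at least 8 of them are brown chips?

In the worst case for collecting brown chips, every non-brown chip comes out first.
There are 46 + 29 + 13 + 22 + 13 + 23 + 58 = 204 non-brown chips altogether.
After those, each further chip must be brown, so 204 + 8 = 212 draws guarantee 8 brown chips.

212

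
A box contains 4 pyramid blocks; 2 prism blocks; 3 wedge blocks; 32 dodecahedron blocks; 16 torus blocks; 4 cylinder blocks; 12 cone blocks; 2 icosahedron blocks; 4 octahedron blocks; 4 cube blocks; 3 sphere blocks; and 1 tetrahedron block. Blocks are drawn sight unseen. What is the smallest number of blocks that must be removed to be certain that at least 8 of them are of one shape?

An adversary could hand out at most 7 blocks per shape (9 shapes run out sooner): 4 + 2 + 3 + 7 + 7 + 4 + 7 + 2 + 4 + 4 + 3 + 1 = 48 blocks and still no shape has 8.
By pigeonhole, one more block lands in a shape already at 7, so 49 draws are enough and 48 are not.

49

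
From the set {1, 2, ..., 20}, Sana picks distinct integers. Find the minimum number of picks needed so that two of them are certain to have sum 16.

A set avoiding the sum 16 can contain at most one of each pair {x, 16−x}, plus the 6 elements whose complement lies outside the range or equal to its own complement.
The integers 8, …, 20 (13 of them) are such a set: any two sum to at least 8+9 = 17 > 16.
Any 14th integer completes one of the 7 pairs, so 14 choices force a sum of 16.

14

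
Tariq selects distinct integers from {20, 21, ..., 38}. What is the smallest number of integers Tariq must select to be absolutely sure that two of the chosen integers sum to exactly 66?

Two chosen integers sum to 66 exactly when both halves of some pair {x, 66−x} with 28 ≤ x ≤ 66−x ≤ 38 are chosen — 5 such pairs.
The remaining 9 elements (those with no distinct partner in range) can never complete a 66-sum, so the worst case takes all of them and one from each pair: 9 + 5 = 14.
The 15th integer has to be the second member of some pair, so 14 + 1 = 15.

15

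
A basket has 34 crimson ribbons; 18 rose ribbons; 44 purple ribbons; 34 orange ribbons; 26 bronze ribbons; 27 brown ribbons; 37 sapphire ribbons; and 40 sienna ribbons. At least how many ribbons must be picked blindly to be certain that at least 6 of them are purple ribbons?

222

In the worst case for collecting purple ribbons, every non-purple ribbon comes out first.
There are 34 + 18 + 34 + 26 + 27 + 37 + 40 = 216 non-purple ribbons altogether.
After those, each further ribbon must be purple, so 216 + 6 = 222 draws guarantee 6 purple ribbons.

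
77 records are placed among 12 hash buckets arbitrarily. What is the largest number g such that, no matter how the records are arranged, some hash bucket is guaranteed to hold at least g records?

Pigeonhole: the 12 hash buckets are the holes and the 77 records are the pigeons.
If every hash bucket held at most 6 records, the total would be at most 12 × 6 = 72, which is less than 77.
So some hash bucket holds at least ⌈77/12⌉ = 7 records.

7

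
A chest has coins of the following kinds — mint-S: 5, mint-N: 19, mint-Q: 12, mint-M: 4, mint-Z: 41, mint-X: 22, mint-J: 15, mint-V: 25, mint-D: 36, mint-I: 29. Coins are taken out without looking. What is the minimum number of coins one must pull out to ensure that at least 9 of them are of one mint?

74

An adversary could hand out at most 8 coins per mint (mint-S, mint-M run out sooner): 5 + 8 + 8 + 4 + 8 + 8 + 8 + 8 + 8 + 8 = 73 coins and still no mint has 9.
By the pigeonhole principle, one more coin lands in a mint already at 8, so 74 draws are enough and 73 are not.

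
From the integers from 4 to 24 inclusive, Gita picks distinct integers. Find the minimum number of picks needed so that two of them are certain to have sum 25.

13

Group the elements by complementary pair {x, 25−x}: {4,21}, {5,20}, {6,19}, …, giving 9 two-element pairs and 3 integers whose partner 25−x falls outside [4,24].
By pigeonhole, treating each of those 12 groups as a pigeonhole, one can pick one integer per group — 12 integers — with no two summing to 25.
The 13th integer lands in an occupied pair, forcing a sum of 25.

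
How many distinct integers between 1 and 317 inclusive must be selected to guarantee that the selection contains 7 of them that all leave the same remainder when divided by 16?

97

Pigeonhole: the 16 residue classes mod 16 are the pigeonholes.
With 96 integers one could put 6 in each residue class and have no class reach 7.
The 97th integer pushes some class to 7, so 16·6 + 1 = 97.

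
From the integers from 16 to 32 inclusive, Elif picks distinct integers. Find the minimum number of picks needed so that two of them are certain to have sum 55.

13

A set avoiding the sum 55 can contain at most one of each pair {x, 55−x}, plus the 7 elements whose complement lies outside the range.
The integers 16, …, 27 (12 of them) are such a set: any two sum to at least 16+17 = 33 and at most 26+27 = 53 < 55.
Any 13th integer completes one of the 5 pairs, so 13 choices force a sum of 55.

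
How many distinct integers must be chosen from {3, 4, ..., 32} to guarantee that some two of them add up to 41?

A set avoiding the sum 41 can contain at most one of each pair {x, 41−x}, plus the 6 elements whose complement lies outside the range.
The integers 3, …, 20 (18 of them) are such a set: any two sum to at least 3+4 = 7 and at most 19+20 = 39 < 41.
Any 19th integer completes one of the 12 pairs, so 19 choices force a sum of 41.

19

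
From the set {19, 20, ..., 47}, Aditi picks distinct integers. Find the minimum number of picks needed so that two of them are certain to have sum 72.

Two chosen integers sum to 72 exactly when both halves of some pair {x, 72−x} with 25 ≤ x ≤ 72−x ≤ 47 are chosen — 11 such pairs.
The remaining 7 elements (those with no distinct partner in range) can never complete a 72-sum, so the worst case takes all of them and one from each pair: 7 + 11 = 18.
By pigeonhole, the 19th integer has to be the second member of some pair, so 18 + 1 = 19.

19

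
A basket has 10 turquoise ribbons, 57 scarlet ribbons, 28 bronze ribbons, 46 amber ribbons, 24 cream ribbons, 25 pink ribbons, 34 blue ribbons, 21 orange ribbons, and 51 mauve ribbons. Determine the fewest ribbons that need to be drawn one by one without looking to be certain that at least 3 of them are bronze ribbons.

271

In the worst case for collecting bronze ribbons, every non-bronze ribbon comes out first.
There are 10 + 57 + 46 + 24 + 25 + 34 + 21 + 51 = 268 non-bronze ribbons altogether.
After those, each further ribbon must be bronze, so 268 + 3 = 271 draws guarantee 3 bronze ribbons.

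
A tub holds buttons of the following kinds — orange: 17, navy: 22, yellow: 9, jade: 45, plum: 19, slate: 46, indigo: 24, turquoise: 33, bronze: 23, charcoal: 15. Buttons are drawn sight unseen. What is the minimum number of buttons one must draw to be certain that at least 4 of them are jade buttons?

212

In the worst case for collecting jade buttons, every non-jade button comes out first.
There are 17 + 22 + 9 + 19 + 46 + 24 + 33 + 23 + 15 = 208 non-jade buttons altogether.
After those, each further button must be jade, so 208 + 4 = 212 draws guarantee 4 jade buttons.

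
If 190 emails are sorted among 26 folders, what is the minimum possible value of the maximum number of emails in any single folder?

8

Pigeonhole: the 26 folders are the holes and the 190 emails are the pigeons.
If every folder held at most 7 emails, the total would be at most 26 × 7 = 182, which is less than 190.
So some folder holds at least ⌈190/26⌉ = 8 emails.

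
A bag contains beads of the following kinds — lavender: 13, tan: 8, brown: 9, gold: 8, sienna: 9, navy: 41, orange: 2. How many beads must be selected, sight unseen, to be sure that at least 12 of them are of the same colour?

An adversary could hand out at most 11 beads per colour (5 colours run out sooner): 11 + 8 + 9 + 8 + 9 + 11 + 2 = 58 beads and still no colour has 12.
By the pigeonhole principle, one more bead lands in a colour already at 11, so 59 draws are enough and 58 are not.

59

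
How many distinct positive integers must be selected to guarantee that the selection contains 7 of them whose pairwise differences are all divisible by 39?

235

Integers whose pairwise differences are multiples of 39 are exactly those sharing a remainder mod 39. Pigeonhole: the 39 residue classes mod 39 are the pigeonholes.
With 234 integers one could put 6 in each residue class and have no class reach 7.
The 235th integer pushes some class to 7, so 39·6 + 1 = 235.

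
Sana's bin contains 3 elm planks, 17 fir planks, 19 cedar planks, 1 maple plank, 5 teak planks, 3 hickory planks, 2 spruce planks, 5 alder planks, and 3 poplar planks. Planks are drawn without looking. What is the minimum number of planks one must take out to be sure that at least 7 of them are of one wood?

35

By the pigeonhole principle, the 9 woods are the holes; the planks drawn are the pigeons.
To avoid 7 of any one wood, the worst case takes at most 6 of each wood, or every plank of a wood that has fewer than 6.
That gives 3 + 6 + 6 + 1 + 5 + 3 + 2 + 5 + 3 = 34 planks with no wood reaching 7.
The next plank forces some wood to 7, so 34 + 1 = 35.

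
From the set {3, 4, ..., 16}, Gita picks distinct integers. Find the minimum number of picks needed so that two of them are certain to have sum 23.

A set avoiding the sum 23 can contain at most one of each pair {x, 23−x}, plus the 4 elements whose complement lies outside the range.
The integers 3, …, 11 (9 of them) are such a set: any two sum to at least 3+4 = 7 and at most 10+11 = 21 < 23.
By pigeonhole, any 10th integer completes one of the 5 pairs, so 10 choices force a sum of 23.

10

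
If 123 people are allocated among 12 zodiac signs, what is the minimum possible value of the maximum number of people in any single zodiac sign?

11

Pigeonhole: the 12 zodiac signs are the holes and the 123 people are the pigeons.
If every zodiac sign held at most 10 people, the total would be at most 12 × 10 = 120, which is less than 123.
So some zodiac sign holds at least ⌈123/12⌉ = 11 people.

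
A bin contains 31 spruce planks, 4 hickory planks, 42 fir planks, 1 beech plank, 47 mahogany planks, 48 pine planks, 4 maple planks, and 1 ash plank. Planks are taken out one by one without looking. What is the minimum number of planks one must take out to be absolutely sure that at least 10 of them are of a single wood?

Pigeonhole: put each drawn plank into a box by wood. The largest draw with every box below 10 takes min(count, 9) from each wood; woods with fewer than 9 contribute all they have.
Σ min(cᵢ, 9) = 9 + 4 + 9 + 1 + 9 + 9 + 4 + 1 = 46.
Draw number 46 + 1 = 47 must push one box to 10.

47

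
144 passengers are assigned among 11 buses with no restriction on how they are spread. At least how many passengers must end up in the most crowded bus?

14

By the pigeonhole principle, the 11 buses are the holes and the 144 passengers are the pigeons.
If every bus held at most 13 passengers, the total would be at most 11 × 13 = 143, which is less than 144.
So some bus holds at least ⌈144/11⌉ = 14 passengers.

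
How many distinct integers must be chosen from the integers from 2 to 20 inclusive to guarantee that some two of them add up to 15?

A set avoiding the sum 15 can contain at most one of each pair {x, 15−x}, plus the 7 elements whose complement lies outside the range.
The integers 8, …, 20 (13 of them) are such a set: any two sum to at least 8+9 = 17 > 15.
Any 14th integer completes one of the 6 pairs, so 14 choices force a sum of 15.

14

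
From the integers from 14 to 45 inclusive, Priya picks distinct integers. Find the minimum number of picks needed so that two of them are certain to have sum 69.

22

Group the elements by complementary pair {x, 69−x}: {24,45}, {25,44}, {26,43}, …, giving 11 two-element pairs and 10 integers whose partner 69−x falls outside [14,45].
By pigeonhole, treating each of those 21 groups as a pigeonhole, one can pick one integer per group — 21 integers — with no two summing to 69.
The 22nd integer lands in an occupied pair, forcing a sum of 69.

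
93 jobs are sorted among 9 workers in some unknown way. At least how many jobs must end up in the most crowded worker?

11

The 9 workers are the holes and the 93 jobs are the pigeons.
If every worker held at most 10 jobs, the total would be at most 9 × 10 = 90, which is less than 93.
So some worker holds at least ⌈93/9⌉ = 11 jobs.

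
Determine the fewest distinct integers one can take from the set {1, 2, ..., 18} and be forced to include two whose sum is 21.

A set avoiding the sum 21 can contain at most one of each pair {x, 21−x}, plus the 2 elements whose complement lies outside the range.
The integers 1, …, 10 (10 of them) are such a set: any two sum to at least 1+2 = 3 and at most 9+10 = 19 < 21.
Any 11th integer completes one of the 8 pairs, so 11 choices force a sum of 21.

11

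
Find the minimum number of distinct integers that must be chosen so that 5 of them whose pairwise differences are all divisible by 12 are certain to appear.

49

Integers whose pairwise differences are multiples of 12 are exactly those sharing a remainder mod 12. By the pigeonhole principle, the 12 residue classes mod 12 are the pigeonholes.
With 48 integers one could put 4 in each residue class and have no class reach 5.
The 49th integer pushes some class to 5, so 12·4 + 1 = 49.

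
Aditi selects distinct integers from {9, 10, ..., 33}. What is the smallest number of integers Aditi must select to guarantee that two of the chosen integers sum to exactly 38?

Two chosen integers sum to 38 exactly when both halves of some pair {x, 38−x} with 9 ≤ x ≤ 38−x ≤ 29 are chosen — 10 such pairs.
The remaining 5 elements (those with no distinct partner in range) can never complete a 38-sum, so the worst case takes all of them and one from each pair: 5 + 10 = 15.
By pigeonhole, the 16th integer has to be the second member of some pair, so 15 + 1 = 16.

16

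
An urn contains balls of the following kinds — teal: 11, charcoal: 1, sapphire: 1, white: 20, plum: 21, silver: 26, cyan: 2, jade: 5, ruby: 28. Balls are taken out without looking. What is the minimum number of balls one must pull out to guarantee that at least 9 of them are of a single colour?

50

An adversary could hand out at most 8 balls per colour (4 colours run out sooner): 8 + 1 + 1 + 8 + 8 + 8 + 2 + 5 + 8 = 49 balls and still no colour has 9.
One more ball lands in a colour already at 8, so 50 draws are enough and 49 are not.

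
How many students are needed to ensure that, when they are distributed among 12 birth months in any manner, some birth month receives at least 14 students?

With 156 students one could put exactly 13 in each of the 12 birth months, and no birth month would reach 14.
Pigeonhole: one more student must land in a birth month that already has 13, giving it 14.
So 12 × 13 + 1 = 157 students are required.

157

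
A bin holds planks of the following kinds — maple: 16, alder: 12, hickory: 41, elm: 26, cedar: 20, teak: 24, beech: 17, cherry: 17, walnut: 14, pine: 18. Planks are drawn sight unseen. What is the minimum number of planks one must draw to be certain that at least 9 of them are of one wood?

The 10 woods are the holes; the planks drawn are the pigeons.
To avoid 9 of any one wood, the worst case takes at most 8 of each wood.
That gives 8 + 8 + 8 + 8 + 8 + 8 + 8 + 8 + 8 + 8 = 80 planks with no wood reaching 9.
The next plank forces some wood to 9, so 80 + 1 = 81.

81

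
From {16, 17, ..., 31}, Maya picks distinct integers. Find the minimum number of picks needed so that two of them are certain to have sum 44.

A set avoiding the sum 44 can contain at most one of each pair {x, 44−x}, plus the 4 elements whose complement lies outside the range or equal to its own complement.
The integers 22, …, 31 (10 of them) are such a set: any two sum to at least 22+23 = 45 > 44.
Any 11th integer completes one of the 6 pairs, so 11 choices force a sum of 44.

11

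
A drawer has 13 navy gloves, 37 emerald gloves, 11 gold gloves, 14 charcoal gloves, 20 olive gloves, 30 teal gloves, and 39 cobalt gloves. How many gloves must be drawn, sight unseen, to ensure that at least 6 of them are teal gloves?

In the worst case for collecting teal gloves, every non-teal glove comes out first.
There are 13 + 37 + 11 + 14 + 20 + 39 = 134 non-teal gloves altogether.
After those, each further glove must be teal, so 134 + 6 = 140 draws guarantee 6 teal gloves.

140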